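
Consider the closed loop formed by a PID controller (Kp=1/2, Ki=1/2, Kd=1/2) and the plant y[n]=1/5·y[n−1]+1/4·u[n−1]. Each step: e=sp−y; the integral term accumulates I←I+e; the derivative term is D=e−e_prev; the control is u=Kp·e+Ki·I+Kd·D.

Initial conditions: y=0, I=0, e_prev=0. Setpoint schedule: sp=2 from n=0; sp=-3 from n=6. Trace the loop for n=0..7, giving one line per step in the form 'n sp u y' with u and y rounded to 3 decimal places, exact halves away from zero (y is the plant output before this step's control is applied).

0 2 3.000 0.000
1 2 1.875 0.750
2 2 3.072 0.619
3 2 3.287 0.892
4 2 3.815 1.000
5 2 4.139 1.154
6 -3 -3.029 1.266
7 -3 0.049 -0.504

(exact arithmetic carried between steps; '≈' marks a value shown rounded to 6 d.p. or computed from one; I and e_prev carry over from the previous line; the table rounds u and y to 3 d.p., halves away from zero)
n=0: y=0, sp=2, e=sp−y=2; I=2, D=e−e_prev=2; u=1/2·2+1/2·2+1/2·2=3; next y=1/5·0+1/4·3=0.75
n=1: y=0.75, sp=2, e=sp−y=1.25; I=3.25, D=e−e_prev=-0.75; u=1/2·1.25+1/2·3.25+1/2·(-0.75)=1.875; next y=1/5·0.75+1/4·1.875=0.61875
n=2: y=0.61875, sp=2, e=sp−y=1.38125; I=4.63125, D=e−e_prev=0.13125; u=1/2·1.38125+1/2·4.63125+1/2·0.13125=3.071875; next y=1/5·0.61875+1/4·3.071875≈0.891719
n=3: y≈0.891719, sp=2, e=sp−y≈1.108281; I≈5.739531, D=e−e_prev≈-0.272969; u=1/2·1.108281+1/2·5.739531+1/2·(-0.272969)≈3.287422; next y=1/5·0.891719+1/4·3.287422≈1.000199
n=4: y≈1.000199, sp=2, e=sp−y≈0.999801; I≈6.739332, D=e−e_prev≈-0.108480; u=1/2·0.999801+1/2·6.739332+1/2·(-0.108480)≈3.815326; next y=1/5·1.000199+1/4·3.815326≈1.153871
n=5: y≈1.153871, sp=2, e=sp−y≈0.846129; I≈7.585461, D=e−e_prev≈-0.153672; u=1/2·0.846129+1/2·7.585461+1/2·(-0.153672)≈4.138959; next y=1/5·1.153871+1/4·4.138959≈1.265514
n=6: y≈1.265514, sp=-3, e=sp−y≈-4.265514; I≈3.319947, D=e−e_prev≈-5.111643; u=1/2·(-4.265514)+1/2·3.319947+1/2·(-5.111643)≈-3.028605; next y=1/5·1.265514+1/4·(-3.028605)≈-0.504048
n=7: y≈-0.504048, sp=-3, e=sp−y≈-2.495952; I≈0.823995, D=e−e_prev≈1.769562; u=1/2·(-2.495952)+1/2·0.823995+1/2·1.769562≈0.048803; next y=1/5·(-0.504048)+1/4·0.048803≈-0.088609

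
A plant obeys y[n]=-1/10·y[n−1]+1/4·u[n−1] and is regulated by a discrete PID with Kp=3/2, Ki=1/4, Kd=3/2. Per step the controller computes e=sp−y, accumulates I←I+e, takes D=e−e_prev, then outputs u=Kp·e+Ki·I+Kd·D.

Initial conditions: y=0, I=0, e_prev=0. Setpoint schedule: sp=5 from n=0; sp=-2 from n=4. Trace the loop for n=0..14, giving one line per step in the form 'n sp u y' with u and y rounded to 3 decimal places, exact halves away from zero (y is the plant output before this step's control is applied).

(exact arithmetic carried between steps; '≈' marks a value shown rounded to 6 d.p. or computed from one; I and e_prev carry over from the previous line; the table rounds u and y to 3 d.p., halves away from zero)
n=0: y=0, sp=5, e=sp−y=5; I=5, D=e−e_prev=5; u=3/2·5+1/4·5+3/2·5=16.25; next y=-1/10·0+1/4·16.25=4.0625
n=1: y=4.0625, sp=5, e=sp−y=0.9375; I=5.9375, D=e−e_prev=-4.0625; u=3/2·0.9375+1/4·5.9375+3/2·(-4.0625)=-3.203125; next y=-1/10·4.0625+1/4·(-3.203125)≈-1.207031
n=2: y≈-1.207031, sp=5, e=sp−y≈6.207031; I≈12.144531, D=e−e_prev≈5.269531; u=3/2·6.207031+1/4·12.144531+3/2·5.269531≈20.250977; next y=-1/10·(-1.207031)+1/4·20.250977≈5.183447
n=3: y≈5.183447, sp=5, e=sp−y≈-0.183447; I≈11.961084, D=e−e_prev≈-6.390479; u=3/2·(-0.183447)+1/4·11.961084+3/2·(-6.390479)≈-6.870618; next y=-1/10·5.183447+1/4·(-6.870618)≈-2.235999
n=4: y≈-2.235999, sp=-2, e=sp−y≈0.235999; I≈12.197083, D=e−e_prev≈0.419446; u=3/2·0.235999+1/4·12.197083+3/2·0.419446≈4.032439; next y=-1/10·(-2.235999)+1/4·4.032439≈1.231710
n=5: y≈1.231710, sp=-2, e=sp−y≈-3.231710; I≈8.965373, D=e−e_prev≈-3.467709; u=3/2·(-3.231710)+1/4·8.965373+3/2·(-3.467709)≈-7.807784; next y=-1/10·1.231710+1/4·(-7.807784)≈-2.075117
n=6: y≈-2.075117, sp=-2, e=sp−y≈0.075117; I≈9.040491, D=e−e_prev≈3.306827; u=3/2·0.075117+1/4·9.040491+3/2·3.306827≈7.333038; next y=-1/10·(-2.075117)+1/4·7.333038≈2.040771
n=7: y≈2.040771, sp=-2, e=sp−y≈-4.040771; I≈4.999719, D=e−e_prev≈-4.115888; u=3/2·(-4.040771)+1/4·4.999719+3/2·(-4.115888)≈-10.985060; next y=-1/10·2.040771+1/4·(-10.985060)≈-2.950342
n=8: y≈-2.950342, sp=-2, e=sp−y≈0.950342; I≈5.950061, D=e−e_prev≈4.991113; u=3/2·0.950342+1/4·5.950061+3/2·4.991113≈10.399698; next y=-1/10·(-2.950342)+1/4·10.399698≈2.894959
n=9: y≈2.894959, sp=-2, e=sp−y≈-4.894959; I≈1.055102, D=e−e_prev≈-5.845301; u=3/2·(-4.894959)+1/4·1.055102+3/2·(-5.845301)≈-15.846614; next y=-1/10·2.894959+1/4·(-15.846614)≈-4.251149
n=10: y≈-4.251149, sp=-2, e=sp−y≈2.251149; I≈3.306252, D=e−e_prev≈7.146108; u=3/2·2.251149+1/4·3.306252+3/2·7.146108≈14.922449; next y=-1/10·(-4.251149)+1/4·14.922449≈4.155727
n=11: y≈4.155727, sp=-2, e=sp−y≈-6.155727; I≈-2.849475, D=e−e_prev≈-8.406877; u=3/2·(-6.155727)+1/4·(-2.849475)+3/2·(-8.406877)≈-22.556275; next y=-1/10·4.155727+1/4·(-22.556275)≈-6.054641
n=12: y≈-6.054641, sp=-2, e=sp−y≈4.054641; I≈1.205166, D=e−e_prev≈10.210369; u=3/2·4.054641+1/4·1.205166+3/2·10.210369≈21.698807; next y=-1/10·(-6.054641)+1/4·21.698807≈6.030166
n=13: y≈6.030166, sp=-2, e=sp−y≈-8.030166; I≈-6.825000, D=e−e_prev≈-12.084807; u=3/2·(-8.030166)+1/4·(-6.825000)+3/2·(-12.084807)≈-31.878709; next y=-1/10·6.030166+1/4·(-31.878709)≈-8.572694
n=14: y≈-8.572694, sp=-2, e=sp−y≈6.572694; I≈-0.252306, D=e−e_prev≈14.602860; u=3/2·6.572694+1/4·(-0.252306)+3/2·14.602860≈31.700254; next y=-1/10·(-8.572694)+1/4·31.700254≈8.782333

0 5 16.250 0.000
1 5 -3.203 4.063
2 5 20.251 -1.207
3 5 -6.871 5.183
4 -2 4.032 -2.236
5 -2 -7.808 1.232
6 -2 7.333 -2.075
7 -2 -10.985 2.041
8 -2 10.400 -2.950
9 -2 -15.847 2.895
10 -2 14.922 -4.251
11 -2 -22.556 4.156
12 -2 21.699 -6.055
13 -2 -31.879 6.030
14 -2 31.700 -8.573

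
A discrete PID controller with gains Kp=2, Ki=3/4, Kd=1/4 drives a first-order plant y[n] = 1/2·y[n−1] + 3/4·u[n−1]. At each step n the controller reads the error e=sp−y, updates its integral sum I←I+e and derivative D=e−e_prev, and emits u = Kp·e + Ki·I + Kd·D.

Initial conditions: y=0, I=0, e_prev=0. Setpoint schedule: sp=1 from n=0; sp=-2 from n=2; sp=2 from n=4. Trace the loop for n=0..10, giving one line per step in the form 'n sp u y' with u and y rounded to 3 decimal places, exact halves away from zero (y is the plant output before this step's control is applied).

0 1 3.000 0.000
1 1 -3.250 2.250
2 -2 -1.938 -1.313
3 -2 -0.203 -2.109
4 2 8.973 -1.207
5 2 -11.396 6.126
6 2 22.172 -5.484
7 2 -33.230 13.887
8 2 58.296 -17.979
9 2 -92.821 34.732
10 2 156.753 -52.249

(exact arithmetic carried between steps; '≈' marks a value shown rounded to 6 d.p. or computed from one; I and e_prev carry over from the previous line; the table rounds u and y to 3 d.p., halves away from zero)
n=0: y=0, sp=1, e=sp−y=1; I=1, D=e−e_prev=1; u=2·1+3/4·1+1/4·1=3; next y=1/2·0+3/4·3=2.25
n=1: y=2.25, sp=1, e=sp−y=-1.25; I=-0.25, D=e−e_prev=-2.25; u=2·(-1.25)+3/4·(-0.25)+1/4·(-2.25)=-3.25; next y=1/2·2.25+3/4·(-3.25)=-1.3125
n=2: y=-1.3125, sp=-2, e=sp−y=-0.6875; I=-0.9375, D=e−e_prev=0.5625; u=2·(-0.6875)+3/4·(-0.9375)+1/4·0.5625=-1.9375; next y=1/2·(-1.3125)+3/4·(-1.9375)=-2.109375
n=3: y=-2.109375, sp=-2, e=sp−y=0.109375; I=-0.828125, D=e−e_prev=0.796875; u=2·0.109375+3/4·(-0.828125)+1/4·0.796875=-0.203125; next y=1/2·(-2.109375)+3/4·(-0.203125)≈-1.207031
n=4: y≈-1.207031, sp=2, e=sp−y≈3.207031; I≈2.378906, D=e−e_prev≈3.097656; u=2·3.207031+3/4·2.378906+1/4·3.097656≈8.972656; next y=1/2·(-1.207031)+3/4·8.972656≈6.125977
n=5: y≈6.125977, sp=2, e=sp−y≈-4.125977; I≈-1.747070, D=e−e_prev≈-7.333008; u=2·(-4.125977)+3/4·(-1.747070)+1/4·(-7.333008)≈-11.395508; next y=1/2·6.125977+3/4·(-11.395508)≈-5.483643
n=6: y≈-5.483643, sp=2, e=sp−y≈7.483643; I≈5.736572, D=e−e_prev≈11.609619; u=2·7.483643+3/4·5.736572+1/4·11.609619≈22.172119; next y=1/2·(-5.483643)+3/4·22.172119≈13.887268
n=7: y≈13.887268, sp=2, e=sp−y≈-11.887268; I≈-6.150696, D=e−e_prev≈-19.370911; u=2·(-11.887268)+3/4·(-6.150696)+1/4·(-19.370911)≈-33.230286; next y=1/2·13.887268+3/4·(-33.230286)≈-17.979080
n=8: y≈-17.979080, sp=2, e=sp−y≈19.979080; I≈13.828384, D=e−e_prev≈31.866348; u=2·19.979080+3/4·13.828384+1/4·31.866348≈58.296036; next y=1/2·(-17.979080)+3/4·58.296036≈34.732487
n=9: y≈34.732487, sp=2, e=sp−y≈-32.732487; I≈-18.904102, D=e−e_prev≈-52.711567; u=2·(-32.732487)+3/4·(-18.904102)+1/4·(-52.711567)≈-92.820942; next y=1/2·34.732487+3/4·(-92.820942)≈-52.249463
n=10: y≈-52.249463, sp=2, e=sp−y≈54.249463; I≈35.345361, D=e−e_prev≈86.981950; u=2·54.249463+3/4·35.345361+1/4·86.981950≈156.753434; next y=1/2·(-52.249463)+3/4·156.753434≈91.440344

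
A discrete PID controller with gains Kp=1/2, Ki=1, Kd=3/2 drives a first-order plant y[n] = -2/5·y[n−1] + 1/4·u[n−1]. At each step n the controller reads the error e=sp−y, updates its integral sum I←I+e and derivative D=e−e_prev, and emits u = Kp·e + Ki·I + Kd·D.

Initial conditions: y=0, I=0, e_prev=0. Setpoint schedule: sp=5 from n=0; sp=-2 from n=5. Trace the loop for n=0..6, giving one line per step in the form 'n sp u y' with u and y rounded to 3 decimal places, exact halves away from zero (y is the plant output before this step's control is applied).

0 5 15.000 0.000
1 5 1.250 3.750
2 5 22.938 -1.188
3 5 -0.472 6.209
4 5 35.847 -2.602
5 -2 -28.580 10.003
6 -2 52.269 -11.146

(exact arithmetic carried between steps; '≈' marks a value shown rounded to 6 d.p. or computed from one; I and e_prev carry over from the previous line; the table rounds u and y to 3 d.p., halves away from zero)
n=0: y=0, sp=5, e=sp−y=5; I=5, D=e−e_prev=5; u=1/2·5+1·5+3/2·5=15; next y=-2/5·0+1/4·15=3.75
n=1: y=3.75, sp=5, e=sp−y=1.25; I=6.25, D=e−e_prev=-3.75; u=1/2·1.25+1·6.25+3/2·(-3.75)=1.25; next y=-2/5·3.75+1/4·1.25=-1.1875
n=2: y=-1.1875, sp=5, e=sp−y=6.1875; I=12.4375, D=e−e_prev=4.9375; u=1/2·6.1875+1·12.4375+3/2·4.9375=22.9375; next y=-2/5·(-1.1875)+1/4·22.9375=6.209375
n=3: y=6.209375, sp=5, e=sp−y=-1.209375; I=11.228125, D=e−e_prev=-7.396875; u=1/2·(-1.209375)+1·11.228125+3/2·(-7.396875)=-0.471875; next y=-2/5·6.209375+1/4·(-0.471875)≈-2.601719
n=4: y≈-2.601719, sp=5, e=sp−y≈7.601719; I≈18.829844, D=e−e_prev≈8.811094; u=1/2·7.601719+1·18.829844+3/2·8.811094≈35.847344; next y=-2/5·(-2.601719)+1/4·35.847344≈10.002523
n=5: y≈10.002523, sp=-2, e=sp−y≈-12.002523; I≈6.827320, D=e−e_prev≈-19.604242; u=1/2·(-12.002523)+1·6.827320+3/2·(-19.604242)≈-28.580305; next y=-2/5·10.002523+1/4·(-28.580305)≈-11.146086
n=6: y≈-11.146086, sp=-2, e=sp−y≈9.146086; I≈15.973406, D=e−e_prev≈21.148609; u=1/2·9.146086+1·15.973406+3/2·21.148609≈52.269362; next y=-2/5·(-11.146086)+1/4·52.269362≈17.525775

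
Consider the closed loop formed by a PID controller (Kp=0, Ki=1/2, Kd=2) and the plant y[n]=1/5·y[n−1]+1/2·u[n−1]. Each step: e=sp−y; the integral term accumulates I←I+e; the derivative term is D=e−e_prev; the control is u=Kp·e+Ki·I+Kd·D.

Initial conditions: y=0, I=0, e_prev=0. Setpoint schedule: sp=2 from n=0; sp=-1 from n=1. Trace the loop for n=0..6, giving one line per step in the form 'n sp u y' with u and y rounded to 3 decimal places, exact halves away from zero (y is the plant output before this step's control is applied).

0 2 5.000 0.000
1 -1 -11.750 2.500
2 -1 17.188 -5.375
3 -1 -28.609 7.519
4 -1 43.718 -12.801
5 -1 -71.270 19.299
6 -1 110.465 -31.775

(exact arithmetic carried between steps; '≈' marks a value shown rounded to 6 d.p. or computed from one; I and e_prev carry over from the previous line; the table rounds u and y to 3 d.p., halves away from zero)
n=0: y=0, sp=2, e=sp−y=2; I=2, D=e−e_prev=2; u=0·2+1/2·2+2·2=5; next y=1/5·0+1/2·5=2.5
n=1: y=2.5, sp=-1, e=sp−y=-3.5; I=-1.5, D=e−e_prev=-5.5; u=0·(-3.5)+1/2·(-1.5)+2·(-5.5)=-11.75; next y=1/5·2.5+1/2·(-11.75)=-5.375
n=2: y=-5.375, sp=-1, e=sp−y=4.375; I=2.875, D=e−e_prev=7.875; u=0·4.375+1/2·2.875+2·7.875=17.1875; next y=1/5·(-5.375)+1/2·17.1875=7.51875
n=3: y=7.51875, sp=-1, e=sp−y=-8.51875; I=-5.64375, D=e−e_prev=-12.89375; u=0·(-8.51875)+1/2·(-5.64375)+2·(-12.89375)=-28.609375; next y=1/5·7.51875+1/2·(-28.609375)≈-12.800938
n=4: y≈-12.800938, sp=-1, e=sp−y≈11.800938; I≈6.157188, D=e−e_prev≈20.319688; u=0·11.800938+1/2·6.157188+2·20.319688≈43.717969; next y=1/5·(-12.800938)+1/2·43.717969≈19.298797
n=5: y≈19.298797, sp=-1, e=sp−y≈-20.298797; I≈-14.141609, D=e−e_prev≈-32.099734; u=0·(-20.298797)+1/2·(-14.141609)+2·(-32.099734)≈-71.270273; next y=1/5·19.298797+1/2·(-71.270273)≈-31.775377
n=6: y≈-31.775377, sp=-1, e=sp−y≈30.775377; I≈16.633768, D=e−e_prev≈51.074174; u=0·30.775377+1/2·16.633768+2·51.074174≈110.465232; next y=1/5·(-31.775377)+1/2·110.465232≈48.877541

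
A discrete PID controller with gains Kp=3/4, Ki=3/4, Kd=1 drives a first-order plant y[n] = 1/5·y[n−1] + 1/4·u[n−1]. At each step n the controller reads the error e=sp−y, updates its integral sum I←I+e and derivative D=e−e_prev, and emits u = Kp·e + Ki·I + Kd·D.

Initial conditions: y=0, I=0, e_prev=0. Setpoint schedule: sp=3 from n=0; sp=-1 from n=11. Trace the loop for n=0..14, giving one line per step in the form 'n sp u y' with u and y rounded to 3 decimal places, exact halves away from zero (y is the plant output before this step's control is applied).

(exact arithmetic carried between steps; '≈' marks a value shown rounded to 6 d.p. or computed from one; I and e_prev carry over from the previous line; the table rounds u and y to 3 d.p., halves away from zero)
n=0: y=0, sp=3, e=sp−y=3; I=3, D=e−e_prev=3; u=3/4·3+3/4·3+1·3=7.5; next y=1/5·0+1/4·7.5=1.875
n=1: y=1.875, sp=3, e=sp−y=1.125; I=4.125, D=e−e_prev=-1.875; u=3/4·1.125+3/4·4.125+1·(-1.875)=2.0625; next y=1/5·1.875+1/4·2.0625=0.890625
n=2: y=0.890625, sp=3, e=sp−y=2.109375; I=6.234375, D=e−e_prev=0.984375; u=3/4·2.109375+3/4·6.234375+1·0.984375≈7.242188; next y=1/5·0.890625+1/4·7.242188≈1.988672
n=3: y≈1.988672, sp=3, e=sp−y≈1.011328; I≈7.245703, D=e−e_prev≈-1.098047; u=3/4·1.011328+3/4·7.245703+1·(-1.098047)≈5.094727; next y=1/5·1.988672+1/4·5.094727≈1.671416
n=4: y≈1.671416, sp=3, e=sp−y≈1.328584; I≈8.574287, D=e−e_prev≈0.317256; u=3/4·1.328584+3/4·8.574287+1·0.317256≈7.744409; next y=1/5·1.671416+1/4·7.744409≈2.270385
n=5: y≈2.270385, sp=3, e=sp−y≈0.729615; I≈9.303902, D=e−e_prev≈-0.598969; u=3/4·0.729615+3/4·9.303902+1·(-0.598969)≈6.926168; next y=1/5·2.270385+1/4·6.926168≈2.185619
n=6: y≈2.185619, sp=3, e=sp−y≈0.814381; I≈10.118283, D=e−e_prev≈0.084766; u=3/4·0.814381+3/4·10.118283+1·0.084766≈8.284264; next y=1/5·2.185619+1/4·8.284264≈2.508190
n=7: y≈2.508190, sp=3, e=sp−y≈0.491810; I≈10.610093, D=e−e_prev≈-0.322571; u=3/4·0.491810+3/4·10.610093+1·(-0.322571)≈8.003856; next y=1/5·2.508190+1/4·8.003856≈2.502602
n=8: y≈2.502602, sp=3, e=sp−y≈0.497398; I≈11.107491, D=e−e_prev≈0.005588; u=3/4·0.497398+3/4·11.107491+1·0.005588≈8.709254; next y=1/5·2.502602+1/4·8.709254≈2.677834
n=9: y≈2.677834, sp=3, e=sp−y≈0.322166; I≈11.429657, D=e−e_prev≈-0.175232; u=3/4·0.322166+3/4·11.429657+1·(-0.175232)≈8.638635; next y=1/5·2.677834+1/4·8.638635≈2.695226
n=10: y≈2.695226, sp=3, e=sp−y≈0.304774; I≈11.734431, D=e−e_prev≈-0.017392; u=3/4·0.304774+3/4·11.734431+1·(-0.017392)≈9.012013; next y=1/5·2.695226+1/4·9.012013≈2.792048
n=11: y≈2.792048, sp=-1, e=sp−y≈-3.792048; I≈7.942383, D=e−e_prev≈-4.096823; u=3/4·(-3.792048)+3/4·7.942383+1·(-4.096823)≈-0.984072; next y=1/5·2.792048+1/4·(-0.984072)≈0.312392
n=12: y≈0.312392, sp=-1, e=sp−y≈-1.312392; I≈6.629991, D=e−e_prev≈2.479657; u=3/4·(-1.312392)+3/4·6.629991+1·2.479657≈6.467856; next y=1/5·0.312392+1/4·6.467856≈1.679442
n=13: y≈1.679442, sp=-1, e=sp−y≈-2.679442; I≈3.950549, D=e−e_prev≈-1.367051; u=3/4·(-2.679442)+3/4·3.950549+1·(-1.367051)≈-0.413721; next y=1/5·1.679442+1/4·(-0.413721)≈0.232458
n=14: y≈0.232458, sp=-1, e=sp−y≈-1.232458; I≈2.718091, D=e−e_prev≈1.446984; u=3/4·(-1.232458)+3/4·2.718091+1·1.446984≈2.561208; next y=1/5·0.232458+1/4·2.561208≈0.686794

0 3 7.500 0.000
1 3 2.063 1.875
2 3 7.242 0.891
3 3 5.095 1.989
4 3 7.744 1.671
5 3 6.926 2.270
6 3 8.284 2.186
7 3 8.004 2.508
8 3 8.709 2.503
9 3 8.639 2.678
10 3 9.012 2.695
11 -1 -0.984 2.792
12 -1 6.468 0.312
13 -1 -0.414 1.679
14 -1 2.561 0.232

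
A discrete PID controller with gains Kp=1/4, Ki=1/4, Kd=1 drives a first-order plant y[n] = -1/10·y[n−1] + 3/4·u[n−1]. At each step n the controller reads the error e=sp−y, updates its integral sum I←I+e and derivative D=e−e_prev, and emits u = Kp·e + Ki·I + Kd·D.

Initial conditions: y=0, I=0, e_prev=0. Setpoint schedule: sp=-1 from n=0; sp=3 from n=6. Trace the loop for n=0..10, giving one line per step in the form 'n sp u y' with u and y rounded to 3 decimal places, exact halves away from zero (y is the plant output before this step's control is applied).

0 -1 -1.500 0.000
1 -1 0.938 -1.125
2 -1 -3.067 0.816
3 -1 3.216 -2.382
4 -1 -7.184 2.650
5 -1 9.390 -5.653
6 3 -11.642 7.608
7 3 22.118 -9.492
8 3 -32.404 17.537
9 3 56.383 -26.057
10 3 -86.371 44.893

(exact arithmetic carried between steps; '≈' marks a value shown rounded to 6 d.p. or computed from one; I and e_prev carry over from the previous line; the table rounds u and y to 3 d.p., halves away from zero)
n=0: y=0, sp=-1, e=sp−y=-1; I=-1, D=e−e_prev=-1; u=1/4·(-1)+1/4·(-1)+1·(-1)=-1.5; next y=-1/10·0+3/4·(-1.5)=-1.125
n=1: y=-1.125, sp=-1, e=sp−y=0.125; I=-0.875, D=e−e_prev=1.125; u=1/4·0.125+1/4·(-0.875)+1·1.125=0.9375; next y=-1/10·(-1.125)+3/4·0.9375=0.815625
n=2: y=0.815625, sp=-1, e=sp−y=-1.815625; I=-2.690625, D=e−e_prev=-1.940625; u=1/4·(-1.815625)+1/4·(-2.690625)+1·(-1.940625)≈-3.067188; next y=-1/10·0.815625+3/4·(-3.067188)≈-2.381953
n=3: y≈-2.381953, sp=-1, e=sp−y≈1.381953; I≈-1.308672, D=e−e_prev≈3.197578; u=1/4·1.381953+1/4·(-1.308672)+1·3.197578≈3.215898; next y=-1/10·(-2.381953)+3/4·3.215898≈2.650119
n=4: y≈2.650119, sp=-1, e=sp−y≈-3.650119; I≈-4.958791, D=e−e_prev≈-5.032072; u=1/4·(-3.650119)+1/4·(-4.958791)+1·(-5.032072)≈-7.184300; next y=-1/10·2.650119+3/4·(-7.184300)≈-5.653237
n=5: y≈-5.653237, sp=-1, e=sp−y≈4.653237; I≈-0.305554, D=e−e_prev≈8.303356; u=1/4·4.653237+1/4·(-0.305554)+1·8.303356≈9.390277; next y=-1/10·(-5.653237)+3/4·9.390277≈7.608031
n=6: y≈7.608031, sp=3, e=sp−y≈-4.608031; I≈-4.913585, D=e−e_prev≈-9.261268; u=1/4·(-4.608031)+1/4·(-4.913585)+1·(-9.261268)≈-11.641672; next y=-1/10·7.608031+3/4·(-11.641672)≈-9.492057
n=7: y≈-9.492057, sp=3, e=sp−y≈12.492057; I≈7.578472, D=e−e_prev≈17.100088; u=1/4·12.492057+1/4·7.578472+1·17.100088≈22.117720; next y=-1/10·(-9.492057)+3/4·22.117720≈17.537496
n=8: y≈17.537496, sp=3, e=sp−y≈-14.537496; I≈-6.959024, D=e−e_prev≈-27.029553; u=1/4·(-14.537496)+1/4·(-6.959024)+1·(-27.029553)≈-32.403683; next y=-1/10·17.537496+3/4·(-32.403683)≈-26.056512
n=9: y≈-26.056512, sp=3, e=sp−y≈29.056512; I≈22.097488, D=e−e_prev≈43.594008; u=1/4·29.056512+1/4·22.097488+1·43.594008≈56.382508; next y=-1/10·(-26.056512)+3/4·56.382508≈44.892532
n=10: y≈44.892532, sp=3, e=sp−y≈-41.892532; I≈-19.795044, D=e−e_prev≈-70.949044; u=1/4·(-41.892532)+1/4·(-19.795044)+1·(-70.949044)≈-86.370938; next y=-1/10·44.892532+3/4·(-86.370938)≈-69.267457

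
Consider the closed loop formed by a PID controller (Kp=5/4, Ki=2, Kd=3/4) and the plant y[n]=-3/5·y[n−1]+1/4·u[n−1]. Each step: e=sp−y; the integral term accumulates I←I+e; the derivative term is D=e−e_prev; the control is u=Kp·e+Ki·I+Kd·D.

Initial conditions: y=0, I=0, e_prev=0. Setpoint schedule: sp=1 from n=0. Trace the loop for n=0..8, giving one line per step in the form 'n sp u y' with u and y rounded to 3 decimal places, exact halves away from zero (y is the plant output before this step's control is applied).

0 1 4.000 0.000
1 1 1.250 1.000
2 1 7.150 -0.288
3 1 -0.231 1.960
4 1 12.310 -1.234
5 1 -5.823 3.818
6 1 22.586 -3.746
7 1 -20.157 7.894
8 1 45.465 -9.776

(exact arithmetic carried between steps; '≈' marks a value shown rounded to 6 d.p. or computed from one; I and e_prev carry over from the previous line; the table rounds u and y to 3 d.p., halves away from zero)
n=0: y=0, sp=1, e=sp−y=1; I=1, D=e−e_prev=1; u=5/4·1+2·1+3/4·1=4; next y=-3/5·0+1/4·4=1
n=1: y=1, sp=1, e=sp−y=0; I=1, D=e−e_prev=-1; u=5/4·0+2·1+3/4·(-1)=1.25; next y=-3/5·1+1/4·1.25=-0.2875
n=2: y=-0.2875, sp=1, e=sp−y=1.2875; I=2.2875, D=e−e_prev=1.2875; u=5/4·1.2875+2·2.2875+3/4·1.2875=7.15; next y=-3/5·(-0.2875)+1/4·7.15=1.96
n=3: y=1.96, sp=1, e=sp−y=-0.96; I=1.3275, D=e−e_prev=-2.2475; u=5/4·(-0.96)+2·1.3275+3/4·(-2.2475)=-0.230625; next y=-3/5·1.96+1/4·(-0.230625)≈-1.233656
n=4: y≈-1.233656, sp=1, e=sp−y≈2.233656; I≈3.561156, D=e−e_prev≈3.193656; u=5/4·2.233656+2·3.561156+3/4·3.193656≈12.309625; next y=-3/5·(-1.233656)+1/4·12.309625≈3.8176
n=5: y=3.8176, sp=1, e=sp−y=-2.8176; I≈0.743556, D=e−e_prev≈-5.051256; u=5/4·(-2.8176)+2·0.743556+3/4·(-5.051256)≈-5.823330; next y=-3/5·3.8176+1/4·(-5.823330)≈-3.746392
n=6: y≈-3.746392, sp=1, e=sp−y≈4.746392; I≈5.489949, D=e−e_prev≈7.563992; u=5/4·4.746392+2·5.489949+3/4·7.563992≈22.585882; next y=-3/5·(-3.746392)+1/4·22.585882≈7.894306
n=7: y=7.894306, sp=1, e=sp−y=-6.894306; I≈-1.404357, D=e−e_prev≈-11.640698; u=5/4·(-6.894306)+2·(-1.404357)+3/4·(-11.640698)≈-20.157121; next y=-3/5·7.894306+1/4·(-20.157121)≈-9.775864
n=8: y≈-9.775864, sp=1, e=sp−y≈10.775864; I≈9.371507, D=e−e_prev≈17.670170; u=5/4·10.775864+2·9.371507+3/4·17.670170≈45.465470; next y=-3/5·(-9.775864)+1/4·45.465470≈17.231886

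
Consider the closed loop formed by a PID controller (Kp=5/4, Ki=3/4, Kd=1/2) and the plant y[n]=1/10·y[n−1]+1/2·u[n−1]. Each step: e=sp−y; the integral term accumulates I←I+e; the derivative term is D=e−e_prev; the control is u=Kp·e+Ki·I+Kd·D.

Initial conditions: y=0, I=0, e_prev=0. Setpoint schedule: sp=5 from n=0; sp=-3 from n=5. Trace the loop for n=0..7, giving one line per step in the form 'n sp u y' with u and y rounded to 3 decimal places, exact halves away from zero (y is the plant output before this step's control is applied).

0 5 12.500 0.000
1 5 -1.875 6.250
2 5 16.719 -0.313
3 5 -4.180 8.328
4 5 21.607 -1.257
5 -3 -28.330 10.678
6 -3 30.817 -13.097
7 -3 -41.488 14.099

(exact arithmetic carried between steps; '≈' marks a value shown rounded to 6 d.p. or computed from one; I and e_prev carry over from the previous line; the table rounds u and y to 3 d.p., halves away from zero)
n=0: y=0, sp=5, e=sp−y=5; I=5, D=e−e_prev=5; u=5/4·5+3/4·5+1/2·5=12.5; next y=1/10·0+1/2·12.5=6.25
n=1: y=6.25, sp=5, e=sp−y=-1.25; I=3.75, D=e−e_prev=-6.25; u=5/4·(-1.25)+3/4·3.75+1/2·(-6.25)=-1.875; next y=1/10·6.25+1/2·(-1.875)=-0.3125
n=2: y=-0.3125, sp=5, e=sp−y=5.3125; I=9.0625, D=e−e_prev=6.5625; u=5/4·5.3125+3/4·9.0625+1/2·6.5625=16.71875; next y=1/10·(-0.3125)+1/2·16.71875=8.328125
n=3: y=8.328125, sp=5, e=sp−y=-3.328125; I=5.734375, D=e−e_prev=-8.640625; u=5/4·(-3.328125)+3/4·5.734375+1/2·(-8.640625)≈-4.179688; next y=1/10·8.328125+1/2·(-4.179688)≈-1.257031
n=4: y≈-1.257031, sp=5, e=sp−y≈6.257031; I≈11.991406, D=e−e_prev≈9.585156; u=5/4·6.257031+3/4·11.991406+1/2·9.585156≈21.607422; next y=1/10·(-1.257031)+1/2·21.607422≈10.678008
n=5: y≈10.678008, sp=-3, e=sp−y≈-13.678008; I≈-1.686602, D=e−e_prev≈-19.935039; u=5/4·(-13.678008)+3/4·(-1.686602)+1/2·(-19.935039)≈-28.329980; next y=1/10·10.678008+1/2·(-28.329980)≈-13.097189
n=6: y≈-13.097189, sp=-3, e=sp−y≈10.097189; I≈8.410588, D=e−e_prev≈23.775197; u=5/4·10.097189+3/4·8.410588+1/2·23.775197≈30.817026; next y=1/10·(-13.097189)+1/2·30.817026≈14.098794
n=7: y≈14.098794, sp=-3, e=sp−y≈-17.098794; I≈-8.688206, D=e−e_prev≈-27.195984; u=5/4·(-17.098794)+3/4·(-8.688206)+1/2·(-27.195984)≈-41.487639; next y=1/10·14.098794+1/2·(-41.487639)≈-19.333940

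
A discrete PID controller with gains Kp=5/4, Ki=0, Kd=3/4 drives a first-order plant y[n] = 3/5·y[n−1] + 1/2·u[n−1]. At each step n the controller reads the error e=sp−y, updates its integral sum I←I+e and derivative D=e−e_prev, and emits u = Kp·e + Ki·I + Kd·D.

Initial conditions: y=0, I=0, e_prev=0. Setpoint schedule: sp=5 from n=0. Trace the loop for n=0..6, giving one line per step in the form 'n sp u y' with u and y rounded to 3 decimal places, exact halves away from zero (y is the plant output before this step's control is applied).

(exact arithmetic carried between steps; '≈' marks a value shown rounded to 6 d.p. or computed from one; I and e_prev carry over from the previous line; the table rounds u and y to 3 d.p., halves away from zero)
n=0: y=0, sp=5, e=sp−y=5; I=5, D=e−e_prev=5; u=5/4·5+0·5+3/4·5=10; next y=3/5·0+1/2·10=5
n=1: y=5, sp=5, e=sp−y=0; I=5, D=e−e_prev=-5; u=5/4·0+0·5+3/4·(-5)=-3.75; next y=3/5·5+1/2·(-3.75)=1.125
n=2: y=1.125, sp=5, e=sp−y=3.875; I=8.875, D=e−e_prev=3.875; u=5/4·3.875+0·8.875+3/4·3.875=7.75; next y=3/5·1.125+1/2·7.75=4.55
n=3: y=4.55, sp=5, e=sp−y=0.45; I=9.325, D=e−e_prev=-3.425; u=5/4·0.45+0·9.325+3/4·(-3.425)=-2.00625; next y=3/5·4.55+1/2·(-2.00625)=1.726875
n=4: y=1.726875, sp=5, e=sp−y=3.273125; I=12.598125, D=e−e_prev=2.823125; u=5/4·3.273125+0·12.598125+3/4·2.823125=6.20875; next y=3/5·1.726875+1/2·6.20875=4.1405
n=5: y=4.1405, sp=5, e=sp−y=0.8595; I=13.457625, D=e−e_prev=-2.413625; u=5/4·0.8595+0·13.457625+3/4·(-2.413625)≈-0.735844; next y=3/5·4.1405+1/2·(-0.735844)≈2.116378
n=6: y≈2.116378, sp=5, e=sp−y≈2.883622; I≈16.341247, D=e−e_prev≈2.024122; u=5/4·2.883622+0·16.341247+3/4·2.024122≈5.122619; next y=3/5·2.116378+1/2·5.122619≈3.831136

0 5 10.000 0.000
1 5 -3.750 5.000
2 5 7.750 1.125
3 5 -2.006 4.550
4 5 6.209 1.727
5 5 -0.736 4.141
6 5 5.123 2.116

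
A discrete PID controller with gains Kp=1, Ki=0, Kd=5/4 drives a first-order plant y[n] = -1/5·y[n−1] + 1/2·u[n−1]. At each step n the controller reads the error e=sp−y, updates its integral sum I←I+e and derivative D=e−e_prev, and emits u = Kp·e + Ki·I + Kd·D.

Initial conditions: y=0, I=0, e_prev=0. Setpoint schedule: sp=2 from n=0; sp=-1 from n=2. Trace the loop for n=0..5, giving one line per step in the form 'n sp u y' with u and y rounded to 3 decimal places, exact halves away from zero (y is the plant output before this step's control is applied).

(exact arithmetic carried between steps; '≈' marks a value shown rounded to 6 d.p. or computed from one; I and e_prev carry over from the previous line; the table rounds u and y to 3 d.p., halves away from zero)
n=0: y=0, sp=2, e=sp−y=2; I=2, D=e−e_prev=2; u=1·2+0·2+5/4·2=4.5; next y=-1/5·0+1/2·4.5=2.25
n=1: y=2.25, sp=2, e=sp−y=-0.25; I=1.75, D=e−e_prev=-2.25; u=1·(-0.25)+0·1.75+5/4·(-2.25)=-3.0625; next y=-1/5·2.25+1/2·(-3.0625)=-1.98125
n=2: y=-1.98125, sp=-1, e=sp−y=0.98125; I=2.73125, D=e−e_prev=1.23125; u=1·0.98125+0·2.73125+5/4·1.23125≈2.520313; next y=-1/5·(-1.98125)+1/2·2.520313≈1.656406
n=3: y≈1.656406, sp=-1, e=sp−y≈-2.656406; I≈0.074844, D=e−e_prev≈-3.637656; u=1·(-2.656406)+0·0.074844+5/4·(-3.637656)≈-7.203477; next y=-1/5·1.656406+1/2·(-7.203477)≈-3.933020
n=4: y≈-3.933020, sp=-1, e=sp−y≈2.933020; I≈3.007863, D=e−e_prev≈5.589426; u=1·2.933020+0·3.007863+5/4·5.589426≈9.919802; next y=-1/5·(-3.933020)+1/2·9.919802≈5.746505
n=5: y≈5.746505, sp=-1, e=sp−y≈-6.746505; I≈-3.738642, D=e−e_prev≈-9.679524; u=1·(-6.746505)+0·(-3.738642)+5/4·(-9.679524)≈-18.845910; next y=-1/5·5.746505+1/2·(-18.845910)≈-10.572256

0 2 4.500 0.000
1 2 -3.063 2.250
2 -1 2.520 -1.981
3 -1 -7.203 1.656
4 -1 9.920 -3.933
5 -1 -18.846 5.747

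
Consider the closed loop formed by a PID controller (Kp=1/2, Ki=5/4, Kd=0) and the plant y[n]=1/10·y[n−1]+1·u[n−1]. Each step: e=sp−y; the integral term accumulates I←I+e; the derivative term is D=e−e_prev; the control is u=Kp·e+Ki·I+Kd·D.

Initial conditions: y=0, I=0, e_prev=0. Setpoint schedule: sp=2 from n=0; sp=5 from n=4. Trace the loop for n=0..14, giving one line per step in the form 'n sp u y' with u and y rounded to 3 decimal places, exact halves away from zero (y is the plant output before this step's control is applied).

0 2 3.500 0.000
1 2 -0.125 3.500
2 2 3.731 0.225
3 2 -0.225 3.754
4 5 9.139 0.150
5 5 -0.555 9.154
6 5 9.642 0.360
7 5 -0.864 9.678
8 5 10.043 0.104
9 5 -1.249 10.054
10 5 10.454 -0.244
11 5 -1.670 10.430
12 5 10.892 -0.627
13 5 -2.123 10.829
14 5 11.362 -1.040

(exact arithmetic carried between steps; '≈' marks a value shown rounded to 6 d.p. or computed from one; I and e_prev carry over from the previous line; the table rounds u and y to 3 d.p., halves away from zero)
n=0: y=0, sp=2, e=sp−y=2; I=2, D=e−e_prev=2; u=1/2·2+5/4·2+0·2=3.5; next y=1/10·0+1·3.5=3.5
n=1: y=3.5, sp=2, e=sp−y=-1.5; I=0.5, D=e−e_prev=-3.5; u=1/2·(-1.5)+5/4·0.5+0·(-3.5)=-0.125; next y=1/10·3.5+1·(-0.125)=0.225
n=2: y=0.225, sp=2, e=sp−y=1.775; I=2.275, D=e−e_prev=3.275; u=1/2·1.775+5/4·2.275+0·3.275=3.73125; next y=1/10·0.225+1·3.73125=3.75375
n=3: y=3.75375, sp=2, e=sp−y=-1.75375; I=0.52125, D=e−e_prev=-3.52875; u=1/2·(-1.75375)+5/4·0.52125+0·(-3.52875)≈-0.225313; next y=1/10·3.75375+1·(-0.225313)≈0.150063
n=4: y≈0.150063, sp=5, e=sp−y≈4.849938; I≈5.371188, D=e−e_prev≈6.603688; u=1/2·4.849938+5/4·5.371188+0·6.603688≈9.138953; next y=1/10·0.150063+1·9.138953≈9.153959
n=5: y≈9.153959, sp=5, e=sp−y≈-4.153959; I≈1.217228, D=e−e_prev≈-9.003897; u=1/2·(-4.153959)+5/4·1.217228+0·(-9.003897)≈-0.555445; next y=1/10·9.153959+1·(-0.555445)≈0.359951
n=6: y≈0.359951, sp=5, e=sp−y≈4.640049; I≈5.857277, D=e−e_prev≈8.794008; u=1/2·4.640049+5/4·5.857277+0·8.794008≈9.641620; next y=1/10·0.359951+1·9.641620≈9.677615
n=7: y≈9.677615, sp=5, e=sp−y≈-4.677615; I≈1.179661, D=e−e_prev≈-9.317664; u=1/2·(-4.677615)+5/4·1.179661+0·(-9.317664)≈-0.864231; next y=1/10·9.677615+1·(-0.864231)≈0.103531
n=8: y≈0.103531, sp=5, e=sp−y≈4.896469; I≈6.076131, D=e−e_prev≈9.574085; u=1/2·4.896469+5/4·6.076131+0·9.574085≈10.043398; next y=1/10·0.103531+1·10.043398≈10.053751
n=9: y≈10.053751, sp=5, e=sp−y≈-5.053751; I≈1.022380, D=e−e_prev≈-9.950221; u=1/2·(-5.053751)+5/4·1.022380+0·(-9.950221)≈-1.248901; next y=1/10·10.053751+1·(-1.248901)≈-0.243526
n=10: y≈-0.243526, sp=5, e=sp−y≈5.243526; I≈6.265906, D=e−e_prev≈10.297277; u=1/2·5.243526+5/4·6.265906+0·10.297277≈10.454145; next y=1/10·(-0.243526)+1·10.454145≈10.429792
n=11: y≈10.429792, sp=5, e=sp−y≈-5.429792; I≈0.836113, D=e−e_prev≈-10.673319; u=1/2·(-5.429792)+5/4·0.836113+0·(-10.673319)≈-1.669755; next y=1/10·10.429792+1·(-1.669755)≈-0.626776
n=12: y≈-0.626776, sp=5, e=sp−y≈5.626776; I≈6.462889, D=e−e_prev≈11.056568; u=1/2·5.626776+5/4·6.462889+0·11.056568≈10.891999; next y=1/10·(-0.626776)+1·10.891999≈10.829321
n=13: y≈10.829321, sp=5, e=sp−y≈-5.829321; I≈0.633568, D=e−e_prev≈-11.456097; u=1/2·(-5.829321)+5/4·0.633568+0·(-11.456097)≈-2.122701; next y=1/10·10.829321+1·(-2.122701)≈-1.039769
n=14: y≈-1.039769, sp=5, e=sp−y≈6.039769; I≈6.673337, D=e−e_prev≈11.869090; u=1/2·6.039769+5/4·6.673337+0·11.869090≈11.361555; next y=1/10·(-1.039769)+1·11.361555≈11.257578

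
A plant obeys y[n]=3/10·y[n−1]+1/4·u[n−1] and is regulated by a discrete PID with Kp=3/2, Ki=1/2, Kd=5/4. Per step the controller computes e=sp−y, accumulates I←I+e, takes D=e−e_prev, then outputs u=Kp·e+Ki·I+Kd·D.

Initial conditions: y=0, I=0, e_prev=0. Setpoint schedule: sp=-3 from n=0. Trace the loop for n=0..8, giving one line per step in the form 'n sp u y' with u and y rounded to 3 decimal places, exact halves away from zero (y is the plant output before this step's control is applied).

0 -3 -9.750 0.000
1 -3 0.422 -2.438
2 -3 -8.794 -0.626
3 -3 -1.995 -2.386
4 -3 -8.310 -1.215
5 -3 -3.750 -2.442
6 -3 -8.072 -1.670
7 -3 -5.013 -2.519
8 -3 -7.972 -2.009

(exact arithmetic carried between steps; '≈' marks a value shown rounded to 6 d.p. or computed from one; I and e_prev carry over from the previous line; the table rounds u and y to 3 d.p., halves away from zero)
n=0: y=0, sp=-3, e=sp−y=-3; I=-3, D=e−e_prev=-3; u=3/2·(-3)+1/2·(-3)+5/4·(-3)=-9.75; next y=3/10·0+1/4·(-9.75)=-2.4375
n=1: y=-2.4375, sp=-3, e=sp−y=-0.5625; I=-3.5625, D=e−e_prev=2.4375; u=3/2·(-0.5625)+1/2·(-3.5625)+5/4·2.4375=0.421875; next y=3/10·(-2.4375)+1/4·0.421875≈-0.625781
n=2: y≈-0.625781, sp=-3, e=sp−y≈-2.374219; I≈-5.936719, D=e−e_prev≈-1.811719; u=3/2·(-2.374219)+1/2·(-5.936719)+5/4·(-1.811719)≈-8.794336; next y=3/10·(-0.625781)+1/4·(-8.794336)≈-2.386318
n=3: y≈-2.386318, sp=-3, e=sp−y≈-0.613682; I≈-6.550400, D=e−e_prev≈1.760537; u=3/2·(-0.613682)+1/2·(-6.550400)+5/4·1.760537≈-1.995051; next y=3/10·(-2.386318)+1/4·(-1.995051)≈-1.214658
n=4: y≈-1.214658, sp=-3, e=sp−y≈-1.785342; I≈-8.335742, D=e−e_prev≈-1.171660; u=3/2·(-1.785342)+1/2·(-8.335742)+5/4·(-1.171660)≈-8.310459; next y=3/10·(-1.214658)+1/4·(-8.310459)≈-2.442012
n=5: y≈-2.442012, sp=-3, e=sp−y≈-0.557988; I≈-8.893730, D=e−e_prev≈1.227354; u=3/2·(-0.557988)+1/2·(-8.893730)+5/4·1.227354≈-3.749654; next y=3/10·(-2.442012)+1/4·(-3.749654)≈-1.670017
n=6: y≈-1.670017, sp=-3, e=sp−y≈-1.329983; I≈-10.223713, D=e−e_prev≈-0.771995; u=3/2·(-1.329983)+1/2·(-10.223713)+5/4·(-0.771995)≈-8.071824; next y=3/10·(-1.670017)+1/4·(-8.071824)≈-2.518961
n=7: y≈-2.518961, sp=-3, e=sp−y≈-0.481039; I≈-10.704751, D=e−e_prev≈0.848944; u=3/2·(-0.481039)+1/2·(-10.704751)+5/4·0.848944≈-5.012754; next y=3/10·(-2.518961)+1/4·(-5.012754)≈-2.008877
n=8: y≈-2.008877, sp=-3, e=sp−y≈-0.991123; I≈-11.695875, D=e−e_prev≈-0.510084; u=3/2·(-0.991123)+1/2·(-11.695875)+5/4·(-0.510084)≈-7.972227; next y=3/10·(-2.008877)+1/4·(-7.972227)≈-2.595720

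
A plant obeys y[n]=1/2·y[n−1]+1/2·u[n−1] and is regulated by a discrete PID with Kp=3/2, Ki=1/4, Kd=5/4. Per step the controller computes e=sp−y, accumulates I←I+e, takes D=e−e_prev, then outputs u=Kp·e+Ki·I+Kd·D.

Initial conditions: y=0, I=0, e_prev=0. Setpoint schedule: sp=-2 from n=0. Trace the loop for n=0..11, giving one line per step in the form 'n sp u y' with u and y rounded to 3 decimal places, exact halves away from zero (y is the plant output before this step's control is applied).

0 -2 -6.000 0.000
1 -2 5.000 -3.000
2 -2 -10.500 1.000
3 -2 11.000 -4.750
4 -2 -19.125 3.125
5 -2 22.813 -8.000
6 -2 -35.813 7.406
7 -2 45.922 -14.203
8 -2 -68.227 15.859
9 -2 91.016 -26.184
10 -2 -131.291 32.416
11 -2 178.915 -49.438

(exact arithmetic carried between steps; '≈' marks a value shown rounded to 6 d.p. or computed from one; I and e_prev carry over from the previous line; the table rounds u and y to 3 d.p., halves away from zero)
n=0: y=0, sp=-2, e=sp−y=-2; I=-2, D=e−e_prev=-2; u=3/2·(-2)+1/4·(-2)+5/4·(-2)=-6; next y=1/2·0+1/2·(-6)=-3
n=1: y=-3, sp=-2, e=sp−y=1; I=-1, D=e−e_prev=3; u=3/2·1+1/4·(-1)+5/4·3=5; next y=1/2·(-3)+1/2·5=1
n=2: y=1, sp=-2, e=sp−y=-3; I=-4, D=e−e_prev=-4; u=3/2·(-3)+1/4·(-4)+5/4·(-4)=-10.5; next y=1/2·1+1/2·(-10.5)=-4.75
n=3: y=-4.75, sp=-2, e=sp−y=2.75; I=-1.25, D=e−e_prev=5.75; u=3/2·2.75+1/4·(-1.25)+5/4·5.75=11; next y=1/2·(-4.75)+1/2·11=3.125
n=4: y=3.125, sp=-2, e=sp−y=-5.125; I=-6.375, D=e−e_prev=-7.875; u=3/2·(-5.125)+1/4·(-6.375)+5/4·(-7.875)=-19.125; next y=1/2·3.125+1/2·(-19.125)=-8
n=5: y=-8, sp=-2, e=sp−y=6; I=-0.375, D=e−e_prev=11.125; u=3/2·6+1/4·(-0.375)+5/4·11.125=22.8125; next y=1/2·(-8)+1/2·22.8125=7.40625
n=6: y=7.40625, sp=-2, e=sp−y=-9.40625; I=-9.78125, D=e−e_prev=-15.40625; u=3/2·(-9.40625)+1/4·(-9.78125)+5/4·(-15.40625)=-35.8125; next y=1/2·7.40625+1/2·(-35.8125)=-14.203125
n=7: y=-14.203125, sp=-2, e=sp−y=12.203125; I=2.421875, D=e−e_prev=21.609375; u=3/2·12.203125+1/4·2.421875+5/4·21.609375=45.921875; next y=1/2·(-14.203125)+1/2·45.921875=15.859375
n=8: y=15.859375, sp=-2, e=sp−y=-17.859375; I=-15.4375, D=e−e_prev=-30.0625; u=3/2·(-17.859375)+1/4·(-15.4375)+5/4·(-30.0625)≈-68.226563; next y=1/2·15.859375+1/2·(-68.226563)≈-26.183594
n=9: y≈-26.183594, sp=-2, e=sp−y≈24.183594; I≈8.746094, D=e−e_prev≈42.042969; u=3/2·24.183594+1/4·8.746094+5/4·42.042969≈91.015625; next y=1/2·(-26.183594)+1/2·91.015625≈32.416016
n=10: y≈32.416016, sp=-2, e=sp−y≈-34.416016; I≈-25.669922, D=e−e_prev≈-58.599609; u=3/2·(-34.416016)+1/4·(-25.669922)+5/4·(-58.599609)≈-131.291016; next y=1/2·32.416016+1/2·(-131.291016)≈-49.4375
n=11: y=-49.4375, sp=-2, e=sp−y=47.4375; I≈21.767578, D=e−e_prev≈81.853516; u=3/2·47.4375+1/4·21.767578+5/4·81.853516≈178.915039; next y=1/2·(-49.4375)+1/2·178.915039≈64.738770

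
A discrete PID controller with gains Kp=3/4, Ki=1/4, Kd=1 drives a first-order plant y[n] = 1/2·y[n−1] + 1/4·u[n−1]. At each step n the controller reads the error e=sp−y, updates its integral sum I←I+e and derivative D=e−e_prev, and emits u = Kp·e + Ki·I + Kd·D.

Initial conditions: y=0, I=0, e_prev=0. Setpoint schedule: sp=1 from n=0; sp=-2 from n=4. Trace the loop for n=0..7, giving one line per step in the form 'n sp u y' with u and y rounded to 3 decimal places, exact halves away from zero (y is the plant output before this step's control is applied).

0 1 2.000 0.000
1 1 0.250 0.500
2 1 1.250 0.313
3 1 0.922 0.469
4 -2 -4.781 0.465
5 -2 0.454 -0.963
6 -2 -2.423 -0.368
7 -2 -1.392 -0.790

(exact arithmetic carried between steps; '≈' marks a value shown rounded to 6 d.p. or computed from one; I and e_prev carry over from the previous line; the table rounds u and y to 3 d.p., halves away from zero)
n=0: y=0, sp=1, e=sp−y=1; I=1, D=e−e_prev=1; u=3/4·1+1/4·1+1·1=2; next y=1/2·0+1/4·2=0.5
n=1: y=0.5, sp=1, e=sp−y=0.5; I=1.5, D=e−e_prev=-0.5; u=3/4·0.5+1/4·1.5+1·(-0.5)=0.25; next y=1/2·0.5+1/4·0.25=0.3125
n=2: y=0.3125, sp=1, e=sp−y=0.6875; I=2.1875, D=e−e_prev=0.1875; u=3/4·0.6875+1/4·2.1875+1·0.1875=1.25; next y=1/2·0.3125+1/4·1.25=0.46875
n=3: y=0.46875, sp=1, e=sp−y=0.53125; I=2.71875, D=e−e_prev=-0.15625; u=3/4·0.53125+1/4·2.71875+1·(-0.15625)=0.921875; next y=1/2·0.46875+1/4·0.921875≈0.464844
n=4: y≈0.464844, sp=-2, e=sp−y≈-2.464844; I≈0.253906, D=e−e_prev≈-2.996094; u=3/4·(-2.464844)+1/4·0.253906+1·(-2.996094)≈-4.78125; next y=1/2·0.464844+1/4·(-4.78125)≈-0.962891
n=5: y≈-0.962891, sp=-2, e=sp−y≈-1.037109; I≈-0.783203, D=e−e_prev≈1.427734; u=3/4·(-1.037109)+1/4·(-0.783203)+1·1.427734≈0.454102; next y=1/2·(-0.962891)+1/4·0.454102≈-0.367920
n=6: y≈-0.367920, sp=-2, e=sp−y≈-1.632080; I≈-2.415283, D=e−e_prev≈-0.594971; u=3/4·(-1.632080)+1/4·(-2.415283)+1·(-0.594971)≈-2.422852; next y=1/2·(-0.367920)+1/4·(-2.422852)≈-0.789673
n=7: y≈-0.789673, sp=-2, e=sp−y≈-1.210327; I≈-3.625610, D=e−e_prev≈0.421753; u=3/4·(-1.210327)+1/4·(-3.625610)+1·0.421753≈-1.392395; next y=1/2·(-0.789673)+1/4·(-1.392395)≈-0.742935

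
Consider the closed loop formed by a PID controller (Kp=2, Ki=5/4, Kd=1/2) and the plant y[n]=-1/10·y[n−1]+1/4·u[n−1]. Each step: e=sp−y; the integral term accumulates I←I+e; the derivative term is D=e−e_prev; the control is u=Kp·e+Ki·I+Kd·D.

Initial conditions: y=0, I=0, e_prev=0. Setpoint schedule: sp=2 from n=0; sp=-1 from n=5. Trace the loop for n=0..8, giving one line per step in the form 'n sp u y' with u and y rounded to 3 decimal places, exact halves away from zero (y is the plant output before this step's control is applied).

0 2 7.500 0.000
1 2 1.969 1.875
2 2 8.951 0.305
3 2 3.150 2.207
4 2 9.994 0.567
5 -1 -7.316 2.442
6 -1 7.751 -2.073
7 -1 -8.983 2.145
8 -1 6.464 -2.460

(exact arithmetic carried between steps; '≈' marks a value shown rounded to 6 d.p. or computed from one; I and e_prev carry over from the previous line; the table rounds u and y to 3 d.p., halves away from zero)
n=0: y=0, sp=2, e=sp−y=2; I=2, D=e−e_prev=2; u=2·2+5/4·2+1/2·2=7.5; next y=-1/10·0+1/4·7.5=1.875
n=1: y=1.875, sp=2, e=sp−y=0.125; I=2.125, D=e−e_prev=-1.875; u=2·0.125+5/4·2.125+1/2·(-1.875)=1.96875; next y=-1/10·1.875+1/4·1.96875≈0.304688
n=2: y≈0.304688, sp=2, e=sp−y≈1.695313; I≈3.820313, D=e−e_prev≈1.570313; u=2·1.695313+5/4·3.820313+1/2·1.570313≈8.951172; next y=-1/10·0.304688+1/4·8.951172≈2.207324
n=3: y≈2.207324, sp=2, e=sp−y≈-0.207324; I≈3.612988, D=e−e_prev≈-1.902637; u=2·(-0.207324)+5/4·3.612988+1/2·(-1.902637)≈3.150269; next y=-1/10·2.207324+1/4·3.150269≈0.566835
n=4: y≈0.566835, sp=2, e=sp−y≈1.433165; I≈5.046154, D=e−e_prev≈1.640490; u=2·1.433165+5/4·5.046154+1/2·1.640490≈9.994267; next y=-1/10·0.566835+1/4·9.994267≈2.441883
n=5: y≈2.441883, sp=-1, e=sp−y≈-3.441883; I≈1.604270, D=e−e_prev≈-4.875049; u=2·(-3.441883)+5/4·1.604270+1/2·(-4.875049)≈-7.315953; next y=-1/10·2.441883+1/4·(-7.315953)≈-2.073177
n=6: y≈-2.073177, sp=-1, e=sp−y≈1.073177; I≈2.677447, D=e−e_prev≈4.515060; u=2·1.073177+5/4·2.677447+1/2·4.515060≈7.750692; next y=-1/10·(-2.073177)+1/4·7.750692≈2.144991
n=7: y≈2.144991, sp=-1, e=sp−y≈-3.144991; I≈-0.467544, D=e−e_prev≈-4.218167; u=2·(-3.144991)+5/4·(-0.467544)+1/2·(-4.218167)≈-8.983495; next y=-1/10·2.144991+1/4·(-8.983495)≈-2.460373
n=8: y≈-2.460373, sp=-1, e=sp−y≈1.460373; I≈0.992829, D=e−e_prev≈4.605363; u=2·1.460373+5/4·0.992829+1/2·4.605363≈6.464463; next y=-1/10·(-2.460373)+1/4·6.464463≈1.862153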